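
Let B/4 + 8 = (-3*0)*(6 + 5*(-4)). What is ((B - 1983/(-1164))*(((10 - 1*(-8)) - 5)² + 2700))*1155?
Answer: -38952484725/388 ≈ -1.0039e+8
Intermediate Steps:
B = -32 (B = -32 + 4*((-3*0)*(6 + 5*(-4))) = -32 + 4*(0*(6 - 20)) = -32 + 4*(0*(-14)) = -32 + 4*0 = -32 + 0 = -32)
((B - 1983/(-1164))*(((10 - 1*(-8)) - 5)² + 2700))*1155 = ((-32 - 1983/(-1164))*(((10 - 1*(-8)) - 5)² + 2700))*1155 = ((-32 - 1983*(-1/1164))*(((10 + 8) - 5)² + 2700))*1155 = ((-32 + 661/388)*((18 - 5)² + 2700))*1155 = -11755*(13² + 2700)/388*1155 = -11755*(169 + 2700)/388*1155 = -11755/388*2869*1155 = -33725095/388*1155 = -38952484725/388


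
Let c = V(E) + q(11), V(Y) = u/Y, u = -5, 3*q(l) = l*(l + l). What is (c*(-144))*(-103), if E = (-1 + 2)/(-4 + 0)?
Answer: 1493088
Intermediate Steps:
E = -1/4 (E = 1/(-4) = 1*(-1/4) = -1/4 ≈ -0.25000)
q(l) = 2*l**2/3 (q(l) = (l*(l + l))/3 = (l*(2*l))/3 = (2*l**2)/3 = 2*l**2/3)
V(Y) = -5/Y
c = 302/3 (c = -5/(-1/4) + (2/3)*11**2 = -5*(-4) + (2/3)*121 = 20 + 242/3 = 302/3 ≈ 100.67)
(c*(-144))*(-103) = ((302/3)*(-144))*(-103) = -14496*(-103) = 1493088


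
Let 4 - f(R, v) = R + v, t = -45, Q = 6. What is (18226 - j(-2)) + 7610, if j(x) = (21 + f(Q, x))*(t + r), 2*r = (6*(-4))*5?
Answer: 28041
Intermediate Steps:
r = -60 (r = ((6*(-4))*5)/2 = (-24*5)/2 = (½)*(-120) = -60)
f(R, v) = 4 - R - v (f(R, v) = 4 - (R + v) = 4 + (-R - v) = 4 - R - v)
j(x) = -1995 + 105*x (j(x) = (21 + (4 - 1*6 - x))*(-45 - 60) = (21 + (4 - 6 - x))*(-105) = (21 + (-2 - x))*(-105) = (19 - x)*(-105) = -1995 + 105*x)
(18226 - j(-2)) + 7610 = (18226 - (-1995 + 105*(-2))) + 7610 = (18226 - (-1995 - 210)) + 7610 = (18226 - 1*(-2205)) + 7610 = (18226 + 2205) + 7610 = 20431 + 7610 = 28041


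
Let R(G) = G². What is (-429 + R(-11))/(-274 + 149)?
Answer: 308/125 ≈ 2.4640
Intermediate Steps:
(-429 + R(-11))/(-274 + 149) = (-429 + (-11)²)/(-274 + 149) = (-429 + 121)/(-125) = -308*(-1/125) = 308/125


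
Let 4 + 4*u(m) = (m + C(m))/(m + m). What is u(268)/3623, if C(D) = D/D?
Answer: -1875/7767712 ≈ -0.00024138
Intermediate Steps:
C(D) = 1
u(m) = -1 + (1 + m)/(8*m) (u(m) = -1 + ((m + 1)/(m + m))/4 = -1 + ((1 + m)/((2*m)))/4 = -1 + ((1 + m)*(1/(2*m)))/4 = -1 + ((1 + m)/(2*m))/4 = -1 + (1 + m)/(8*m))
u(268)/3623 = ((⅛)*(1 - 7*268)/268)/3623 = ((⅛)*(1/268)*(1 - 1876))*(1/3623) = ((⅛)*(1/268)*(-1875))*(1/3623) = -1875/2144*1/3623 = -1875/7767712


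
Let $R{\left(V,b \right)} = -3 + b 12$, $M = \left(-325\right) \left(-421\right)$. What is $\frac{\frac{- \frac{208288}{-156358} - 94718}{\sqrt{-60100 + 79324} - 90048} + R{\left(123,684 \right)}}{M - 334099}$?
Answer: $- \frac{216750565477946281}{5210697158789307570} - \frac{3702427189 \sqrt{534}}{10421394317578615140} \approx -0.041597$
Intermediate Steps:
$M = 136825$
$R{\left(V,b \right)} = -3 + 12 b$
$\frac{\frac{- \frac{208288}{-156358} - 94718}{\sqrt{-60100 + 79324} - 90048} + R{\left(123,684 \right)}}{M - 334099} = \frac{\frac{- \frac{208288}{-156358} - 94718}{\sqrt{-60100 + 79324} - 90048} + \left(-3 + 12 \cdot 684\right)}{136825 - 334099} = \frac{\frac{\left(-208288\right) \left(- \frac{1}{156358}\right) - 94718}{\sqrt{19224} - 90048} + \left(-3 + 8208\right)}{-197274} = \left(\frac{\frac{104144}{78179} - 94718}{6 \sqrt{534} - 90048} + 8205\right) \left(- \frac{1}{197274}\right) = \left(- \frac{7404854378}{78179 \left(-90048 + 6 \sqrt{534}\right)} + 8205\right) \left(- \frac{1}{197274}\right) = \left(8205 - \frac{7404854378}{78179 \left(-90048 + 6 \sqrt{534}\right)}\right) \left(- \frac{1}{197274}\right) = - \frac{2735}{65758} + \frac{3702427189}{7711342023 \left(-90048 + 6 \sqrt{534}\right)}$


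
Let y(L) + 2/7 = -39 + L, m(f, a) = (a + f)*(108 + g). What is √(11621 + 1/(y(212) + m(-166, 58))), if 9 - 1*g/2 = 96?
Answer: 2*√7587702597315/51105 ≈ 107.80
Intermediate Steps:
g = -174 (g = 18 - 2*96 = 18 - 192 = -174)
m(f, a) = -66*a - 66*f (m(f, a) = (a + f)*(108 - 174) = (a + f)*(-66) = -66*a - 66*f)
y(L) = -275/7 + L (y(L) = -2/7 + (-39 + L) = -275/7 + L)
√(11621 + 1/(y(212) + m(-166, 58))) = √(11621 + 1/((-275/7 + 212) + (-66*58 - 66*(-166)))) = √(11621 + 1/(1209/7 + (-3828 + 10956))) = √(11621 + 1/(1209/7 + 7128)) = √(11621 + 1/(51105/7)) = √(11621 + 7/51105) = √(593891212/51105) = 2*√7587702597315/51105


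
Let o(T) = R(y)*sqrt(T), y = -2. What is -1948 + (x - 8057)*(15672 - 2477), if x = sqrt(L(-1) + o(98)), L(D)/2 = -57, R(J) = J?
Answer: -106314063 + 13195*I*sqrt(114 + 14*sqrt(2)) ≈ -1.0631e+8 + 1.5263e+5*I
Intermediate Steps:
L(D) = -114 (L(D) = 2*(-57) = -114)
o(T) = -2*sqrt(T)
x = sqrt(-114 - 14*sqrt(2)) ≈ 11.567*I
-1948 + (x - 8057)*(15672 - 2477) = -1948 + (sqrt(-114 - 14*sqrt(2)) - 8057)*(15672 - 2477) = -1948 + (-8057 + sqrt(-114 - 14*sqrt(2)))*13195 = -1948 + (-106312115 + 13195*sqrt(-114 - 14*sqrt(2))) = -106314063 + 13195*sqrt(-114 - 14*sqrt(2))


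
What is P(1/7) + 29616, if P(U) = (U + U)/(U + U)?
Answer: 29617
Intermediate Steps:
P(U) = 1 (P(U) = (2*U)/((2*U)) = (2*U)*(1/(2*U)) = 1)
P(1/7) + 29616 = 1 + 29616 = 29617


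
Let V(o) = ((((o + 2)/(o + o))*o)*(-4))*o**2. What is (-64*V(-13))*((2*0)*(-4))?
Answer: 0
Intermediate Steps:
V(o) = o**2*(-4 - 2*o) (V(o) = ((((2 + o)/((2*o)))*o)*(-4))*o**2 = ((((2 + o)*(1/(2*o)))*o)*(-4))*o**2 = ((((2 + o)/(2*o))*o)*(-4))*o**2 = ((1 + o/2)*(-4))*o**2 = (-4 - 2*o)*o**2 = o**2*(-4 - 2*o))
(-64*V(-13))*((2*0)*(-4)) = (-128*(-13)**2*(-2 - 1*(-13)))*((2*0)*(-4)) = (-128*169*(-2 + 13))*(0*(-4)) = -128*169*11*0 = -64*3718*0 = -237952*0 = 0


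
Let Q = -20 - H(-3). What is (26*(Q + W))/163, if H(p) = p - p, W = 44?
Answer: 624/163 ≈ 3.8282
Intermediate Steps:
H(p) = 0
Q = -20 (Q = -20 - 1*0 = -20 + 0 = -20)
(26*(Q + W))/163 = (26*(-20 + 44))/163 = (26*24)*(1/163) = 624*(1/163) = 624/163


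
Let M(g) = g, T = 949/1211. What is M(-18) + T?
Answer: -20849/1211 ≈ -17.216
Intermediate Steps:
T = 949/1211 (T = 949*(1/1211) = 949/1211 ≈ 0.78365)
M(-18) + T = -18 + 949/1211 = -20849/1211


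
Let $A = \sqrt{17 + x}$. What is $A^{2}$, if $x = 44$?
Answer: $61$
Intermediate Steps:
$A = \sqrt{61}$ ($A = \sqrt{17 + 44} = \sqrt{61} \approx 7.8102$)
$A^{2} = \left(\sqrt{61}\right)^{2} = 61$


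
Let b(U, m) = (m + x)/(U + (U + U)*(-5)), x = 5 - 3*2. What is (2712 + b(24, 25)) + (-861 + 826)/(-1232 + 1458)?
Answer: 5515667/2034 ≈ 2711.7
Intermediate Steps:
x = -1 (x = 5 - 6 = -1)
b(U, m) = -(-1 + m)/(9*U) (b(U, m) = (m - 1)/(U + (U + U)*(-5)) = (-1 + m)/(U + (2*U)*(-5)) = (-1 + m)/(U - 10*U) = (-1 + m)/((-9*U)) = (-1 + m)*(-1/(9*U)) = -(-1 + m)/(9*U))
(2712 + b(24, 25)) + (-861 + 826)/(-1232 + 1458) = (2712 + (⅑)*(1 - 1*25)/24) + (-861 + 826)/(-1232 + 1458) = (2712 + (⅑)*(1/24)*(1 - 25)) - 35/226 = (2712 + (⅑)*(1/24)*(-24)) - 35*1/226 = (2712 - ⅑) - 35/226 = 24407/9 - 35/226 = 5515667/2034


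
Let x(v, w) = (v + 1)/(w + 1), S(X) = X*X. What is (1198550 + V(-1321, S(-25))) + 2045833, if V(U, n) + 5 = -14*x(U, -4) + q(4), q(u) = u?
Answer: 3238222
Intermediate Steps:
S(X) = X²
x(v, w) = (1 + v)/(1 + w)
V(U, n) = 11/3 + 14*U/3 (V(U, n) = -5 + (-14*(1 + U)/(1 - 4) + 4) = -5 + (-14*(1 + U)/(-3) + 4) = -5 + (-(-14)*(1 + U)/3 + 4) = -5 + (-14*(-⅓ - U/3) + 4) = -5 + ((14/3 + 14*U/3) + 4) = -5 + (26/3 + 14*U/3) = 11/3 + 14*U/3)
(1198550 + V(-1321, S(-25))) + 2045833 = (1198550 + (11/3 + (14/3)*(-1321))) + 2045833 = (1198550 + (11/3 - 18494/3)) + 2045833 = (1198550 - 6161) + 2045833 = 1192389 + 2045833 = 3238222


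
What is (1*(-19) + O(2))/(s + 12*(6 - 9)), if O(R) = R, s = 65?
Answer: -17/29 ≈ -0.58621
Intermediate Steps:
(1*(-19) + O(2))/(s + 12*(6 - 9)) = (1*(-19) + 2)/(65 + 12*(6 - 9)) = (-19 + 2)/(65 + 12*(-3)) = -17/(65 - 36) = -17/29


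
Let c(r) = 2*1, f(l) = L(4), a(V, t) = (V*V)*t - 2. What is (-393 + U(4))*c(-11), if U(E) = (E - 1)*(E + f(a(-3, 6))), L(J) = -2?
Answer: -774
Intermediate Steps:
a(V, t) = -2 + t*V² (a(V, t) = V²*t - 2 = t*V² - 2 = -2 + t*V²)
f(l) = -2
U(E) = (-1 + E)*(-2 + E) (U(E) = (E - 1)*(E - 2) = (-1 + E)*(-2 + E))
c(r) = 2
(-393 + U(4))*c(-11) = (-393 + (2 + 4² - 3*4))*2 = (-393 + (2 + 16 - 12))*2 = (-393 + 6)*2 = -387*2 = -774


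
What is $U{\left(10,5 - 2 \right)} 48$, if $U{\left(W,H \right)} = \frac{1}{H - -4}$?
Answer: $\frac{48}{7} \approx 6.8571$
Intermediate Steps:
$U{\left(W,H \right)} = \frac{1}{4 + H}$ ($U{\left(W,H \right)} = \frac{1}{H + 4} = \frac{1}{4 + H}$)
$U{\left(10,5 - 2 \right)} 48 = \frac{1}{4 + \left(5 - 2\right)} 48 = \frac{1}{4 + 3} \cdot 48 = \frac{1}{7} \cdot 48 = \frac{48}{7}$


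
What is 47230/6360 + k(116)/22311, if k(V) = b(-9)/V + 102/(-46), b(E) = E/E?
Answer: 5857007497/788716161 ≈ 7.4260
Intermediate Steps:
b(E) = 1
k(V) = -51/23 + 1/V (k(V) = 1/V + 102/(-46) = 1/V + 102*(-1/46) = 1/V - 51/23 = -51/23 + 1/V)
47230/6360 + k(116)/22311 = 47230/6360 + (-51/23 + 1/116)/22311 = 47230*(1/6360) + (-51/23 + 1/116)*(1/22311) = 4723/636 - 5893/2668*1/22311 = 4723/636 - 5893/59525748 = 5857007497/788716161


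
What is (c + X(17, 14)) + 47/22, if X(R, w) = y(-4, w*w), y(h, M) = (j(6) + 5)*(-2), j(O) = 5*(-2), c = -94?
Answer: -1801/22 ≈ -81.864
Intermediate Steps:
j(O) = -10
y(h, M) = 10 (y(h, M) = (-10 + 5)*(-2) = -5*(-2) = 10)
X(R, w) = 10
(c + X(17, 14)) + 47/22 = (-94 + 10) + 47/22 = -84 + 47*(1/22) = -84 + 47/22 = -1801/22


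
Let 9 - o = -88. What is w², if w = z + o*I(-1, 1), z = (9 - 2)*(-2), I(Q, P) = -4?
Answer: 161604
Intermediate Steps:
o = 97 (o = 9 - 1*(-88) = 9 + 88 = 97)
z = -14 (z = 7*(-2) = -14)
w = -402 (w = -14 + 97*(-4) = -14 - 388 = -402)
w² = (-402)² = 161604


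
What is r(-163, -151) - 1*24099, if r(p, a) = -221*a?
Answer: 9272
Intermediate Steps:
r(-163, -151) - 1*24099 = -221*(-151) - 1*24099 = 33371 - 24099 = 9272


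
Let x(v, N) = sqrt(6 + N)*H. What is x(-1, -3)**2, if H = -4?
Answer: 48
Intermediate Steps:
x(v, N) = -4*sqrt(6 + N) (x(v, N) = sqrt(6 + N)*(-4) = -4*sqrt(6 + N))
x(-1, -3)**2 = (-4*sqrt(6 - 3))**2 = (-4*sqrt(3))**2 = 48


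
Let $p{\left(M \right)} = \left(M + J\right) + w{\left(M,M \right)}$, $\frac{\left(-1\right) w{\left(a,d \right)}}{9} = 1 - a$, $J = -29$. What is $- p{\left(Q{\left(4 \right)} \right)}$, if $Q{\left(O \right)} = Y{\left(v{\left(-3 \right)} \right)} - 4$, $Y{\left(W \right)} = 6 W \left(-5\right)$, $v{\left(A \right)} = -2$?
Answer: $-522$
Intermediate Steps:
$Y{\left(W \right)} = - 30 W$
$Q{\left(O \right)} = 56$ ($Q{\left(O \right)} = \left(-30\right) \left(-2\right) - 4 = 60 - 4 = 56$)
$w{\left(a,d \right)} = -9 + 9 a$ ($w{\left(a,d \right)} = - 9 \left(1 - a\right) = -9 + 9 a$)
$p{\left(M \right)} = -38 + 10 M$ ($p{\left(M \right)} = \left(M - 29\right) + \left(-9 + 9 M\right) = \left(-29 + M\right) + \left(-9 + 9 M\right) = -38 + 10 M$)
$- p{\left(Q{\left(4 \right)} \right)} = - (-38 + 10 \cdot 56) = - (-38 + 560) = \left(-1\right) 522 = -522$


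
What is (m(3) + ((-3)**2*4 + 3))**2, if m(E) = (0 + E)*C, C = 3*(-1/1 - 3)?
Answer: 9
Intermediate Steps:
C = -12 (C = 3*(-1*1 - 3) = 3*(-1 - 3) = 3*(-4) = -12)
m(E) = -12*E (m(E) = (0 + E)*(-12) = E*(-12) = -12*E)
(m(3) + ((-3)**2*4 + 3))**2 = (-12*3 + ((-3)**2*4 + 3))**2 = (-36 + (9*4 + 3))**2 = (-36 + (36 + 3))**2 = (-36 + 39)**2 = 3**2 = 9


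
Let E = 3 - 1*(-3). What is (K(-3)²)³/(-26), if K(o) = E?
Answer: -23328/13 ≈ -1794.5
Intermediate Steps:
E = 6 (E = 3 + 3 = 6)
K(o) = 6
(K(-3)²)³/(-26) = (6²)³/(-26) = 36³*(-1/26) = 46656*(-1/26) = -23328/13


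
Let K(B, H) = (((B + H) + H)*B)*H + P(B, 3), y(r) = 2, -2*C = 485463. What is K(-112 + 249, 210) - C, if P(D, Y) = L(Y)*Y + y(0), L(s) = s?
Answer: 32535265/2 ≈ 1.6268e+7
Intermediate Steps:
C = -485463/2 (C = -½*485463 = -485463/2 ≈ -2.4273e+5)
P(D, Y) = 2 + Y² (P(D, Y) = Y*Y + 2 = Y² + 2 = 2 + Y²)
K(B, H) = 11 + B*H*(B + 2*H) (K(B, H) = (((B + H) + H)*B)*H + (2 + 3²) = ((B + 2*H)*B)*H + (2 + 9) = (B*(B + 2*H))*H + 11 = B*H*(B + 2*H) + 11 = 11 + B*H*(B + 2*H))
K(-112 + 249, 210) - C = (11 + 210*(-112 + 249)² + 2*(-112 + 249)*210²) - 1*(-485463/2) = (11 + 210*137² + 2*137*44100) + 485463/2 = (11 + 210*18769 + 12083400) + 485463/2 = (11 + 3941490 + 12083400) + 485463/2 = 16024901 + 485463/2 = 32535265/2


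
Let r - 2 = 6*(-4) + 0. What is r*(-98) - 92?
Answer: 2064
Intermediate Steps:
r = -22 (r = 2 + (6*(-4) + 0) = 2 + (-24 + 0) = 2 - 24 = -22)
r*(-98) - 92 = -22*(-98) - 92 = 2156 - 92 = 2064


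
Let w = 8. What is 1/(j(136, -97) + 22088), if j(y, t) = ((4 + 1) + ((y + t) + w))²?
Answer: 1/24792 ≈ 4.0336e-5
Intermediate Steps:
j(y, t) = (13 + t + y)² (j(y, t) = ((4 + 1) + ((y + t) + 8))² = (5 + ((t + y) + 8))² = (5 + (8 + t + y))² = (13 + t + y)²)
1/(j(136, -97) + 22088) = 1/((13 - 97 + 136)² + 22088) = 1/(52² + 22088) = 1/(2704 + 22088) = 1/24792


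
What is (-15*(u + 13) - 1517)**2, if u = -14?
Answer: 2256004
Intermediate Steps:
(-15*(u + 13) - 1517)**2 = (-15*(-14 + 13) - 1517)**2 = (-15*(-1) - 1517)**2 = (15 - 1517)**2 = (-1502)**2 = 2256004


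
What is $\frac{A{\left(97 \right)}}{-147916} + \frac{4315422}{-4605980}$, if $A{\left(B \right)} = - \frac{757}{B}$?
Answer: $- \frac{15478387361671}{16521479838740} \approx -0.93686$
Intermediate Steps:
$\frac{A{\left(97 \right)}}{-147916} + \frac{4315422}{-4605980} = \frac{\left(-757\right) \frac{1}{97}}{-147916} + \frac{4315422}{-4605980} = \left(-757\right) \frac{1}{97} \left(- \frac{1}{147916}\right) + 4315422 \left(- \frac{1}{4605980}\right) = \left(- \frac{757}{97}\right) \left(- \frac{1}{147916}\right) - \frac{2157711}{2302990} = \frac{757}{14347852} - \frac{2157711}{2302990} = - \frac{15478387361671}{16521479838740}$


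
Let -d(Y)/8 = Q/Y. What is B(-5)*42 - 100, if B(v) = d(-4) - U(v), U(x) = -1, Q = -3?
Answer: -310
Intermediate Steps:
d(Y) = 24/Y (d(Y) = -(-24)/Y = 24/Y)
B(v) = -5 (B(v) = 24/(-4) - 1*(-1) = 24*(-¼) + 1 = -6 + 1 = -5)
B(-5)*42 - 100 = -5*42 - 100 = -210 - 100 = -310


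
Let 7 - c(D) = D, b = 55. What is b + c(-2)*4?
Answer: 91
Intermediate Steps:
c(D) = 7 - D
b + c(-2)*4 = 55 + (7 - 1*(-2))*4 = 55 + (7 + 2)*4 = 55 + 9*4 = 55 + 36 = 91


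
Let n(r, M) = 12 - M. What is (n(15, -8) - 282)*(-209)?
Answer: 54758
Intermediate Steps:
(n(15, -8) - 282)*(-209) = ((12 - 1*(-8)) - 282)*(-209) = ((12 + 8) - 282)*(-209) = (20 - 282)*(-209) = -262*(-209) = 54758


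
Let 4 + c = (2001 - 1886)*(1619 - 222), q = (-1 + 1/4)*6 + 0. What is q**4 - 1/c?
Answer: 1054031195/2570416 ≈ 410.06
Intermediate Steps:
q = -9/2 (q = (-1 + 1/4)*6 + 0 = -3/4*6 + 0 = -9/2 + 0 = -9/2 ≈ -4.5000)
c = 160651 (c = -4 + (2001 - 1886)*(1619 - 222) = -4 + 115*1397 = -4 + 160655 = 160651)
q**4 - 1/c = (-9/2)**4 - 1/160651 = 6561/16 - 1*1/160651 = 6561/16 - 1/160651 = 1054031195/2570416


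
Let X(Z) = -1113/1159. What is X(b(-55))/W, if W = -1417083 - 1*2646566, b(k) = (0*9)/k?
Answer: 1113/4709769191 ≈ 2.3632e-7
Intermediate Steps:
b(k) = 0 (b(k) = 0/k = 0)
X(Z) = -1113/1159 (X(Z) = -1113*1/1159 = -1113/1159)
W = -4063649 (W = -1417083 - 2646566 = -4063649)
X(b(-55))/W = -1113/1159/(-4063649) = -1113/1159*(-1/4063649) = 1113/4709769191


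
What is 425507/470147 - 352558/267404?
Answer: -25985906099/62859594194 ≈ -0.41340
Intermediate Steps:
425507/470147 - 352558/267404 = 425507*(1/470147) - 352558*1/267404 = 425507/470147 - 176279/133702 = -25985906099/62859594194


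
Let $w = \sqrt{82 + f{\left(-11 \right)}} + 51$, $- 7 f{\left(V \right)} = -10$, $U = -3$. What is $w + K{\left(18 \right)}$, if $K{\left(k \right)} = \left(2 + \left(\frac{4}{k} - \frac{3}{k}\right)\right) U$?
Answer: $\frac{269}{6} + \frac{2 \sqrt{1022}}{7} \approx 53.967$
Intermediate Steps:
$f{\left(V \right)} = \frac{10}{7}$ ($f{\left(V \right)} = \left(- \frac{1}{7}\right) \left(-10\right) = \frac{10}{7}$)
$K{\left(k \right)} = -6 - \frac{3}{k}$ ($K{\left(k \right)} = \left(2 + \left(\frac{4}{k} - \frac{3}{k}\right)\right) \left(-3\right) = \left(2 + \frac{1}{k}\right) \left(-3\right) = -6 - \frac{3}{k}$)
$w = 51 + \frac{2 \sqrt{1022}}{7}$ ($w = \sqrt{82 + \frac{10}{7}} + 51 = \sqrt{\frac{584}{7}} + 51 = \frac{2 \sqrt{1022}}{7} + 51 = 51 + \frac{2 \sqrt{1022}}{7} \approx 60.134$)
$w + K{\left(18 \right)} = \left(51 + \frac{2 \sqrt{1022}}{7}\right) - \left(6 + \frac{3}{18}\right) = \left(51 + \frac{2 \sqrt{1022}}{7}\right) - \frac{37}{6} = \frac{269}{6} + \frac{2 \sqrt{1022}}{7}$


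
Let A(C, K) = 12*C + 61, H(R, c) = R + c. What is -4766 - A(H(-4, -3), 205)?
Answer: -4743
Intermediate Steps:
A(C, K) = 61 + 12*C
-4766 - A(H(-4, -3), 205) = -4766 - (61 + 12*(-4 - 3)) = -4766 - (61 + 12*(-7)) = -4766 - (61 - 84) = -4766 - 1*(-23) = -4766 + 23 = -4743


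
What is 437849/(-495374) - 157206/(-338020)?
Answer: -8765744242/20930789935 ≈ -0.41880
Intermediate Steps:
437849/(-495374) - 157206/(-338020) = 437849*(-1/495374) - 157206*(-1/338020) = -437849/495374 + 78603/169010 = -8765744242/20930789935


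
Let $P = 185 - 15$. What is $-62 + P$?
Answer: $108$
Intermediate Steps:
$P = 170$
$-62 + P = -62 + 170 = 108$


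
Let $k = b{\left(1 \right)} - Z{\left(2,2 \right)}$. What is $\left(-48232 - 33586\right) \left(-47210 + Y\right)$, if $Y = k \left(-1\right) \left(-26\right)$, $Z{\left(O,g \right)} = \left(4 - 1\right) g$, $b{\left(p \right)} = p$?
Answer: $3873264120$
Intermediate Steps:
$Z{\left(O,g \right)} = 3 g$
$k = -5$ ($k = 1 - 3 \cdot 2 = 1 - 6 = -5$)
$Y = -130$ ($Y = \left(-5\right) \left(-1\right) \left(-26\right) = 5 \left(-26\right) = -130$)
$\left(-48232 - 33586\right) \left(-47210 + Y\right) = \left(-48232 - 33586\right) \left(-47210 - 130\right) = \left(-48232 - 33586\right) \left(-47340\right) = \left(-81818\right) \left(-47340\right) = 3873264120$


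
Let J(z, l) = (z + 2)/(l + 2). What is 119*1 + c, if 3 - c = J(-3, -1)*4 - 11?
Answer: 137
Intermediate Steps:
J(z, l) = (2 + z)/(2 + l)
c = 18 (c = 3 - (((2 - 3)/(2 - 1))*4 - 11) = 3 - ((-1/1)*4 - 11) = 3 - ((1*(-1))*4 - 11) = 3 - (-1*4 - 11) = 3 - (-4 - 11) = 3 - 1*(-15) = 3 + 15 = 18)
119*1 + c = 119*1 + 18 = 119 + 18 = 137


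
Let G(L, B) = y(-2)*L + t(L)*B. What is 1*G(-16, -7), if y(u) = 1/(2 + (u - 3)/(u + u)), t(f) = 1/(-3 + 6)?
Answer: -283/39 ≈ -7.2564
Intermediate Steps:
t(f) = 1/3
y(u) = 1/(2 + (-3 + u)/(2*u)) (y(u) = 1/(2 + (-3 + u)/((2*u))) = 1/(2 + (-3 + u)*(1/(2*u))) = 1/(2 + (-3 + u)/(2*u)))
G(L, B) = B/3 + 4*L/13 (G(L, B) = (2*(-2)/(-3 + 5*(-2)))*L + B/3 = (2*(-2)/(-3 - 10))*L + B/3 = (2*(-2)/(-13))*L + B/3 = (2*(-2)*(-1/13))*L + B/3 = 4*L/13 + B/3 = B/3 + 4*L/13)
1*G(-16, -7) = 1*((1/3)*(-7) + (4/13)*(-16)) = 1*(-7/3 - 64/13) = 1*(-283/39) = -283/39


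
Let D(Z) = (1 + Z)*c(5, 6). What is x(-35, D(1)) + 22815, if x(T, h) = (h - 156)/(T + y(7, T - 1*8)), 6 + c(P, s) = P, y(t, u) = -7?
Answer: 479194/21 ≈ 22819.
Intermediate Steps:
c(P, s) = -6 + P
D(Z) = -1 - Z (D(Z) = (1 + Z)*(-6 + 5) = (1 + Z)*(-1) = -1 - Z)
x(T, h) = (-156 + h)/(-7 + T) (x(T, h) = (h - 156)/(T - 7) = (-156 + h)/(-7 + T))
x(-35, D(1)) + 22815 = (-156 + (-1 - 1*1))/(-7 - 35) + 22815 = (-156 + (-1 - 1))/(-42) + 22815 = -(-156 - 2)/42 + 22815 = -1/42*(-158) + 22815 = 79/21 + 22815 = 479194/21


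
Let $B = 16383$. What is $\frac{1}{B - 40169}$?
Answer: $- \frac{1}{23786} \approx -4.2042 \cdot 10^{-5}$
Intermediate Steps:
$\frac{1}{B - 40169} = \frac{1}{16383 - 40169} = \frac{1}{-23786} = - \frac{1}{23786}$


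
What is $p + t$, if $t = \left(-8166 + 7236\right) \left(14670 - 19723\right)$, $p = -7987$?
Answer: $4691303$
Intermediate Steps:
$t = 4699290$ ($t = \left(-930\right) \left(-5053\right) = 4699290$)
$p + t = -7987 + 4699290 = 4691303$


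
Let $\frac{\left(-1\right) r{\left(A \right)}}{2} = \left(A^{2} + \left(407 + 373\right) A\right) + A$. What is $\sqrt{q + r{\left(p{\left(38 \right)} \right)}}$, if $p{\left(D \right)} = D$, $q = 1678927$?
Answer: $\sqrt{1616683} \approx 1271.5$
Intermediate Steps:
$r{\left(A \right)} = - 1562 A - 2 A^{2}$ ($r{\left(A \right)} = - 2 \left(\left(A^{2} + \left(407 + 373\right) A\right) + A\right) = - 2 \left(\left(A^{2} + 780 A\right) + A\right) = - 2 \left(A^{2} + 781 A\right) = - 1562 A - 2 A^{2}$)
$\sqrt{q + r{\left(p{\left(38 \right)} \right)}} = \sqrt{1678927 - 76 \left(781 + 38\right)} = \sqrt{1678927 - 76 \cdot 819} = \sqrt{1678927 - 62244} = \sqrt{1616683}$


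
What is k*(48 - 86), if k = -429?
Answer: 16302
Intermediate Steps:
k*(48 - 86) = -429*(48 - 86) = -429*(-38) = 16302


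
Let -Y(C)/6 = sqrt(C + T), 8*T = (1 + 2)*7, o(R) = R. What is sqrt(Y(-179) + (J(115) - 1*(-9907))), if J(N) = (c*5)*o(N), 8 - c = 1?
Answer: sqrt(55728 - 6*I*sqrt(2822))/2 ≈ 118.03 - 0.33754*I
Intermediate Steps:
c = 7 (c = 8 - 1*1 = 8 - 1 = 7)
T = 21/8 (T = ((1 + 2)*7)/8 = (3*7)/8 = (1/8)*21 = 21/8 ≈ 2.6250)
Y(C) = -6*sqrt(21/8 + C) (Y(C) = -6*sqrt(C + 21/8) = -6*sqrt(21/8 + C))
J(N) = 35*N (J(N) = (7*5)*N = 35*N)
sqrt(Y(-179) + (J(115) - 1*(-9907))) = sqrt(-3*sqrt(42 + 16*(-179))/2 + (35*115 - 1*(-9907))) = sqrt(-3*sqrt(42 - 2864)/2 + (4025 + 9907)) = sqrt(-3*I*sqrt(2822)/2 + 13932) = sqrt(13932 - 3*I*sqrt(2822)/2)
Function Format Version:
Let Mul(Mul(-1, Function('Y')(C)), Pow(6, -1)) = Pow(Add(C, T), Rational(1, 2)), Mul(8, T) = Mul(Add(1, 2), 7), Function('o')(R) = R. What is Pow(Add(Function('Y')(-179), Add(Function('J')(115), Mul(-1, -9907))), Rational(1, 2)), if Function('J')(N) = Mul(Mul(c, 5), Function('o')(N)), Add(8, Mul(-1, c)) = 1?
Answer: Mul(Rational(1, 2), Pow(Add(55728, Mul(-6, I, Pow(2822, Rational(1, 2)))), Rational(1, 2))) ≈ Add(118.03, Mul(-0.33754, I))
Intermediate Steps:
c = 7 (c = Add(8, Mul(-1, 1)) = Add(8, -1) = 7)
T = Rational(21, 8) (T = Mul(Rational(1, 8), Mul(Add(1, 2), 7)) = Mul(Rational(1, 8), Mul(3, 7)) = Mul(Rational(1, 8), 21) = Rational(21, 8) ≈ 2.6250)
Function('Y')(C) = Mul(-6, Pow(Add(Rational(21, 8), C), Rational(1, 2))) (Function('Y')(C) = Mul(-6, Pow(Add(C, Rational(21, 8)), Rational(1, 2))) = Mul(-6, Pow(Add(Rational(21, 8), C), Rational(1, 2))))
Function('J')(N) = Mul(35, N) (Function('J')(N) = Mul(Mul(7, 5), N) = Mul(35, N))
Pow(Add(Function('Y')(-179), Add(Function('J')(115), Mul(-1, -9907))), Rational(1, 2)) = Pow(Add(Mul(Rational(-3, 2), Pow(Add(42, Mul(16, -179)), Rational(1, 2))), Add(Mul(35, 115), Mul(-1, -9907))), Rational(1, 2)) = Pow(Add(Mul(Rational(-3, 2), Pow(Add(42, -2864), Rational(1, 2))), Add(4025, 9907)), Rational(1, 2)) = Pow(Add(Mul(Rational(-3, 2), Pow(-2822, Rational(1, 2))), 13932), Rational(1, 2)) = Pow(Add(Mul(Rational(-3, 2), Mul(I, Pow(2822, Rational(1, 2)))), 13932), Rational(1, 2)) = Pow(Add(Mul(Rational(-3, 2), I, Pow(2822, Rational(1, 2))), 13932), Rational(1, 2)) = Pow(Add(13932, Mul(Rational(-3, 2), I, Pow(2822, Rational(1, 2)))), Rational(1, 2))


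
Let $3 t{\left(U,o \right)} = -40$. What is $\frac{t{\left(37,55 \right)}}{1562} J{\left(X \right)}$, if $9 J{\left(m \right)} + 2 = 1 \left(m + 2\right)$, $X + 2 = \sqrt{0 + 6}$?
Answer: $\frac{40}{21087} - \frac{20 \sqrt{6}}{21087} \approx -0.00042632$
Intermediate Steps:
$t{\left(U,o \right)} = - \frac{40}{3}$ ($t{\left(U,o \right)} = \frac{1}{3} \left(-40\right) = - \frac{40}{3}$)
$X = -2 + \sqrt{6}$ ($X = -2 + \sqrt{0 + 6} = -2 + \sqrt{6} \approx 0.44949$)
$J{\left(m \right)} = \frac{m}{9}$ ($J{\left(m \right)} = - \frac{2}{9} + \frac{1 \left(m + 2\right)}{9} = - \frac{2}{9} + \frac{1 \left(2 + m\right)}{9} = - \frac{2}{9} + \frac{2 + m}{9} = - \frac{2}{9} + \left(\frac{2}{9} + \frac{m}{9}\right) = \frac{m}{9}$)
$\frac{t{\left(37,55 \right)}}{1562} J{\left(X \right)} = - \frac{40}{3 \cdot 1562} \frac{-2 + \sqrt{6}}{9} = \left(- \frac{40}{3}\right) \frac{1}{1562} \left(- \frac{2}{9} + \frac{\sqrt{6}}{9}\right) = - \frac{20 \left(- \frac{2}{9} + \frac{\sqrt{6}}{9}\right)}{2343} = \frac{40}{21087} - \frac{20 \sqrt{6}}{21087}$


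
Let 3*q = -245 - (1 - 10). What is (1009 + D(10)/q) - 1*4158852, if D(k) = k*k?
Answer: -245312812/59 ≈ -4.1578e+6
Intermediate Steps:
D(k) = k²
q = -236/3 (q = (-245 - (1 - 10))/3 = (-245 - (-9))/3 = (-245 - 1*(-9))/3 = (-245 + 9)/3 = (⅓)*(-236) = -236/3 ≈ -78.667)
(1009 + D(10)/q) - 1*4158852 = (1009 + 10²/(-236/3)) - 1*4158852 = (1009 - 3/236*100) - 4158852 = (1009 - 75/59) - 4158852 = 59456/59 - 4158852 = -245312812/59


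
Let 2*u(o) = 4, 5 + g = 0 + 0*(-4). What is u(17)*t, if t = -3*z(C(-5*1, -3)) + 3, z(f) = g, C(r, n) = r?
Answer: 36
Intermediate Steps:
g = -5 (g = -5 + (0 + 0*(-4)) = -5 + (0 + 0) = -5 + 0 = -5)
u(o) = 2 (u(o) = (½)*4 = 2)
z(f) = -5
t = 18 (t = -3*(-5) + 3 = 15 + 3 = 18)
u(17)*t = 2*18 = 36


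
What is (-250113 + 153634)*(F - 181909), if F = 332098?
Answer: -14490084531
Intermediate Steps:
(-250113 + 153634)*(F - 181909) = (-250113 + 153634)*(332098 - 181909) = -96479*150189 = -14490084531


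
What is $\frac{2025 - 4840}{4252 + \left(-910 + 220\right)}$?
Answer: $- \frac{2815}{3562} \approx -0.79029$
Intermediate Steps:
$\frac{2025 - 4840}{4252 + \left(-910 + 220\right)} = - \frac{2815}{4252 - 690} = - \frac{2815}{3562}$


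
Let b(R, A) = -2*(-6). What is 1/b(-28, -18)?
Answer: 1/12 ≈ 0.083333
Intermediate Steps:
b(R, A) = 12
1/b(-28, -18) = 1/12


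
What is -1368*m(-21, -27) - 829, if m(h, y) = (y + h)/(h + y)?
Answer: -2197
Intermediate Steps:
m(h, y) = 1 (m(h, y) = (h + y)/(h + y) = 1)
-1368*m(-21, -27) - 829 = -1368*1 - 829 = -1368 - 829 = -2197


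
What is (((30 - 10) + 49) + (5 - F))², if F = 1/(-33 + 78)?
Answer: 11082241/2025 ≈ 5472.7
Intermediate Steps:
F = 1/45 ≈ 0.022222
(((30 - 10) + 49) + (5 - F))² = (((30 - 10) + 49) + (5 - 1*1/45))² = ((20 + 49) + (5 - 1/45))² = (69 + 224/45)² = (3329/45)² = 11082241/2025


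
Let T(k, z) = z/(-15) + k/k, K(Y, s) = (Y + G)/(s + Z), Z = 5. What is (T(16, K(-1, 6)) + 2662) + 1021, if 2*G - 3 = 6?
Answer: 1215713/330 ≈ 3684.0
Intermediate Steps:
G = 9/2 (G = 3/2 + (½)*6 = 3/2 + 3 = 9/2 ≈ 4.5000)
K(Y, s) = (9/2 + Y)/(5 + s) (K(Y, s) = (Y + 9/2)/(s + 5) = (9/2 + Y)/(5 + s))
T(k, z) = 1 - z/15 (T(k, z) = z*(-1/15) + 1 = -z/15 + 1 = 1 - z/15)
(T(16, K(-1, 6)) + 2662) + 1021 = ((1 - (9/2 - 1)/(15*(5 + 6))) + 2662) + 1021 = ((1 - 7/(15*11*2)) + 2662) + 1021 = ((1 - 7/(165*2)) + 2662) + 1021 = ((1 - 1/15*7/22) + 2662) + 1021 = ((1 - 7/330) + 2662) + 1021 = (323/330 + 2662) + 1021 = 878783/330 + 1021 = 1215713/330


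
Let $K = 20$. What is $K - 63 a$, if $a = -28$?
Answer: $1784$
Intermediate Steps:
$K - 63 a = 20 - -1764 = 20 + 1764 = 1784$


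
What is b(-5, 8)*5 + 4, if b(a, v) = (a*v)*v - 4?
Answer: -1616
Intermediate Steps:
b(a, v) = -4 + a*v² (b(a, v) = a*v² - 4 = -4 + a*v²)
b(-5, 8)*5 + 4 = (-4 - 5*8²)*5 + 4 = (-4 - 5*64)*5 + 4 = (-4 - 320)*5 + 4 = -324*5 + 4 = -1620 + 4 = -1616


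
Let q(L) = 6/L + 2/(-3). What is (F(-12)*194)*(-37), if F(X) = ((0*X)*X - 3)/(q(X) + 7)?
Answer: 129204/35 ≈ 3691.5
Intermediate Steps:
q(L) = -2/3 + 6/L (q(L) = 6/L + 2*(-1/3) = 6/L - 2/3 = -2/3 + 6/L)
F(X) = -3/(19/3 + 6/X) (F(X) = ((0*X)*X - 3)/((-2/3 + 6/X) + 7) = (0*X - 3)/(19/3 + 6/X) = (0 - 3)/(19/3 + 6/X) = -3/(19/3 + 6/X))
(F(-12)*194)*(-37) = (-9*(-12)/(18 + 19*(-12))*194)*(-37) = (-9*(-12)/(18 - 228)*194)*(-37) = (-9*(-12)/(-210)*194)*(-37) = (-9*(-12)*(-1/210)*194)*(-37) = -18/35*194*(-37) = -3492/35*(-37) = 129204/35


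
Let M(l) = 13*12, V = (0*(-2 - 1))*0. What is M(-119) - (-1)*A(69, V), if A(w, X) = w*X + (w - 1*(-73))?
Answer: 298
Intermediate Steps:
V = 0 (V = (0*(-3))*0 = 0*0 = 0)
M(l) = 156
A(w, X) = 73 + w + X*w (A(w, X) = X*w + (w + 73) = X*w + (73 + w) = 73 + w + X*w)
M(-119) - (-1)*A(69, V) = 156 - (-1)*(73 + 69 + 0*69) = 156 - (-1)*(73 + 69 + 0) = 156 - (-1)*142 = 156 - 1*(-142) = 156 + 142 = 298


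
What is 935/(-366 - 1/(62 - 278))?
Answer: -40392/15811 ≈ -2.5547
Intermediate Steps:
935/(-366 - 1/(62 - 278)) = 935/(-366 - 1/(-216)) = 935/(-366 - 1*(-1/216)) = 935/(-366 + 1/216) = 935/(-79055/216) = 935*(-216/79055) = -40392/15811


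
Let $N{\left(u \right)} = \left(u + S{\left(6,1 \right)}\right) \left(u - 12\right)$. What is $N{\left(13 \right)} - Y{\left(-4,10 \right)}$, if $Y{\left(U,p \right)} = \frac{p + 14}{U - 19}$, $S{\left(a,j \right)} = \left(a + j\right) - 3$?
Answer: $\frac{415}{23} \approx 18.043$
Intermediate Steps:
$S{\left(a,j \right)} = -3 + a + j$
$Y{\left(U,p \right)} = \frac{14 + p}{-19 + U}$
$N{\left(u \right)} = \left(-12 + u\right) \left(4 + u\right)$ ($N{\left(u \right)} = \left(u + \left(-3 + 6 + 1\right)\right) \left(u - 12\right) = \left(u + 4\right) \left(-12 + u\right) = \left(4 + u\right) \left(-12 + u\right) = \left(-12 + u\right) \left(4 + u\right)$)
$N{\left(13 \right)} - Y{\left(-4,10 \right)} = \left(-48 + 13^{2} - 104\right) - \frac{14 + 10}{-19 - 4} = \left(-48 + 169 - 104\right) - \frac{1}{-23} \cdot 24 = 17 - \left(- \frac{1}{23}\right) 24 = 17 - - \frac{24}{23} = 17 + \frac{24}{23} = \frac{415}{23}$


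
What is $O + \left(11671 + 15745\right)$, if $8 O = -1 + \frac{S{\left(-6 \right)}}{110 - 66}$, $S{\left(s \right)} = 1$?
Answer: $\frac{9650389}{352} \approx 27416.0$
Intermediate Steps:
$O = - \frac{43}{352}$ ($O = \frac{-1 + \frac{1}{110 - 66} \cdot 1}{8} = \frac{-1 + \frac{1}{44} \cdot 1}{8} = \frac{-1 + \frac{1}{44}}{8} = \frac{1}{8} \left(- \frac{43}{44}\right) = - \frac{43}{352} \approx -0.12216$)
$O + \left(11671 + 15745\right) = - \frac{43}{352} + \left(11671 + 15745\right) = - \frac{43}{352} + 27416 = \frac{9650389}{352}$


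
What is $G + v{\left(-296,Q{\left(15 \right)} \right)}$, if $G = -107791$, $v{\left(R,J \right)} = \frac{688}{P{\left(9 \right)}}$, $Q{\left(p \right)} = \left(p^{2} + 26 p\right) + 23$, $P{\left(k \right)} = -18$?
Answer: $- \frac{970463}{9} \approx -1.0783 \cdot 10^{5}$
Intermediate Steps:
$Q{\left(p \right)} = 23 + p^{2} + 26 p$
$v{\left(R,J \right)} = - \frac{344}{9}$ ($v{\left(R,J \right)} = \frac{688}{-18} = 688 \left(- \frac{1}{18}\right) = - \frac{344}{9}$)
$G + v{\left(-296,Q{\left(15 \right)} \right)} = -107791 - \frac{344}{9} = - \frac{970463}{9}$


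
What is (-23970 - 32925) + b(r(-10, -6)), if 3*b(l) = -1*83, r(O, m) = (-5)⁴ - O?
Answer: -170768/3 ≈ -56923.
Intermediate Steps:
r(O, m) = 625 - O
b(l) = -83/3 (b(l) = (-1*83)/3 = (⅓)*(-83) = -83/3)
(-23970 - 32925) + b(r(-10, -6)) = (-23970 - 32925) - 83/3 = -56895 - 83/3 = -170768/3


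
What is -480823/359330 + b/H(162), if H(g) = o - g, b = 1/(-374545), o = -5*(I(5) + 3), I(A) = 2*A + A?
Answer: -4538264197549/3391548422220 ≈ -1.3381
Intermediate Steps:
I(A) = 3*A
o = -90 (o = -5*(3*5 + 3) = -5*(15 + 3) = -5*18 = -90)
b = -1/374545 ≈ -2.6699e-6
H(g) = -90 - g
-480823/359330 + b/H(162) = -480823/359330 - 1/(374545*(-90 - 1*162)) = -480823*1/359330 - 1/(374545*(-90 - 162)) = -480823/359330 - 1/374545/(-252) = -480823/359330 - 1/374545*(-1/252) = -480823/359330 + 1/94385340 = -4538264197549/3391548422220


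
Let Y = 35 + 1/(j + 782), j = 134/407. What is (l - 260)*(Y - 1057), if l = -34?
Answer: 15945215881/53068 ≈ 3.0047e+5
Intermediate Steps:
j = 134/407 (j = 134*(1/407) = 134/407 ≈ 0.32924)
Y = 11144687/318408 (Y = 35 + 1/(134/407 + 782) = 35 + 1/(318408/407) = 35 + 407/318408 = 11144687/318408 ≈ 35.001)
(l - 260)*(Y - 1057) = (-34 - 260)*(11144687/318408 - 1057) = -294*(-325412569/318408) = 15945215881/53068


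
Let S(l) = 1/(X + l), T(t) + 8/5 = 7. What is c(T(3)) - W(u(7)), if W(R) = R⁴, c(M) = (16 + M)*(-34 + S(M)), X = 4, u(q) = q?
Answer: -734686/235 ≈ -3126.3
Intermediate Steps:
T(t) = 27/5 (T(t) = -8/5 + 7 = 27/5)
S(l) = 1/(4 + l)
c(M) = (-34 + 1/(4 + M))*(16 + M) (c(M) = (16 + M)*(-34 + 1/(4 + M)) = (-34 + 1/(4 + M))*(16 + M))
c(T(3)) - W(u(7)) = (-2160 - 679*27/5 - 34*(27/5)²)/(4 + 27/5) - 1*7⁴ = (-2160 - 18333/5 - 34*729/25)/(47/5) - 1*2401 = 5*(-2160 - 18333/5 - 24786/25)/47 - 2401 = (5/47)*(-170451/25) - 2401 = -170451/235 - 2401 = -734686/235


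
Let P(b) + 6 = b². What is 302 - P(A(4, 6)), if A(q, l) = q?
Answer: 292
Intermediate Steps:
P(b) = -6 + b²
302 - P(A(4, 6)) = 302 - (-6 + 4²) = 302 - (-6 + 16) = 302 - 1*10 = 302 - 10 = 292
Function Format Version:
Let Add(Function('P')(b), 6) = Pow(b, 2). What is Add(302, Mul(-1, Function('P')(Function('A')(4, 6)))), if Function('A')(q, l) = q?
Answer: 292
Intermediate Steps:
Function('P')(b) = Add(-6, Pow(b, 2))
Add(302, Mul(-1, Function('P')(Function('A')(4, 6)))) = Add(302, Mul(-1, Add(-6, Pow(4, 2)))) = Add(302, Mul(-1, Add(-6, 16))) = Add(302, Mul(-1, 10)) = Add(302, -10) = 292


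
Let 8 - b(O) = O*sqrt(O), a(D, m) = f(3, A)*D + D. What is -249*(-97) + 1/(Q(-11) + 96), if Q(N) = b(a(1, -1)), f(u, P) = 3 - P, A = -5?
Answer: 1859782/77 ≈ 24153.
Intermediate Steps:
a(D, m) = 9*D (a(D, m) = (3 - 1*(-5))*D + D = (3 + 5)*D + D = 8*D + D = 9*D)
b(O) = 8 - O**(3/2) (b(O) = 8 - O*sqrt(O) = 8 - O**(3/2))
Q(N) = -19 (Q(N) = 8 - (9*1)**(3/2) = 8 - 9**(3/2) = 8 - 1*27 = 8 - 27 = -19)
-249*(-97) + 1/(Q(-11) + 96) = -249*(-97) + 1/(-19 + 96) = 24153 + 1/77 = 1859782/77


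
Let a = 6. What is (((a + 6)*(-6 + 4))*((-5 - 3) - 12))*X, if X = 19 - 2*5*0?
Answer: 9120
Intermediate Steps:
X = 19 (X = 19 - 10*0 = 19 + 0 = 19)
(((a + 6)*(-6 + 4))*((-5 - 3) - 12))*X = (((6 + 6)*(-6 + 4))*((-5 - 3) - 12))*19 = ((12*(-2))*(-8 - 12))*19 = -24*(-20)*19 = 480*19 = 9120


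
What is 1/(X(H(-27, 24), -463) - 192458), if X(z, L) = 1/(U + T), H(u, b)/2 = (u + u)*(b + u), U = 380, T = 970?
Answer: -1350/259818299 ≈ -5.1959e-6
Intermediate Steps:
H(u, b) = 4*u*(b + u) (H(u, b) = 2*((u + u)*(b + u)) = 2*((2*u)*(b + u)) = 2*(2*u*(b + u)) = 4*u*(b + u))
X(z, L) = 1/1350 (X(z, L) = 1/(380 + 970) = 1/1350)
1/(X(H(-27, 24), -463) - 192458) = 1/(1/1350 - 192458) = 1/(-259818299/1350) = -1350/259818299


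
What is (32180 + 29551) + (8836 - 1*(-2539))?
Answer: 73106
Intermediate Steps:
(32180 + 29551) + (8836 - 1*(-2539)) = 61731 + (8836 + 2539) = 61731 + 11375 = 73106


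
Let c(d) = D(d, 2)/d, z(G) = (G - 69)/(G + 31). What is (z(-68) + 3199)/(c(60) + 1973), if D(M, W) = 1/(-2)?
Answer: 14220000/8760083 ≈ 1.6233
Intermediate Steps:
z(G) = (-69 + G)/(31 + G)
D(M, W) = -½
c(d) = -1/(2*d)
(z(-68) + 3199)/(c(60) + 1973) = ((-69 - 68)/(31 - 68) + 3199)/(-½/60 + 1973) = (-137/(-37) + 3199)/(-½*1/60 + 1973) = (-1/37*(-137) + 3199)/(-1/120 + 1973) = (137/37 + 3199)/(236759/120) = (118500/37)*(120/236759) = 14220000/8760083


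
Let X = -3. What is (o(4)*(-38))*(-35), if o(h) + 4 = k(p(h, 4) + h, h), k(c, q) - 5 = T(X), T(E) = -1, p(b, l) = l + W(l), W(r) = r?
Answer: 0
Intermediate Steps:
p(b, l) = 2*l (p(b, l) = l + l = 2*l)
k(c, q) = 4 (k(c, q) = 5 - 1 = 4)
o(h) = 0 (o(h) = -4 + 4 = 0)
(o(4)*(-38))*(-35) = (0*(-38))*(-35) = 0*(-35) = 0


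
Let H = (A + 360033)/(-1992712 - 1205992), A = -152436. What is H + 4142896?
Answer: 13251897799187/3198704 ≈ 4.1429e+6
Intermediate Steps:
H = -207597/3198704 (H = (-152436 + 360033)/(-1992712 - 1205992) = 207597/(-3198704) = 207597*(-1/3198704) = -207597/3198704 ≈ -0.064900)
H + 4142896 = -207597/3198704 + 4142896 = 13251897799187/3198704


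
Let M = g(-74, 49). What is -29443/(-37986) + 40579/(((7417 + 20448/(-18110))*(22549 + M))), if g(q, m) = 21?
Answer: 2231875980509039/2878563025729911 ≈ 0.77534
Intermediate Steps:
M = 21
-29443/(-37986) + 40579/(((7417 + 20448/(-18110))*(22549 + M))) = -29443/(-37986) + 40579/(((7417 + 20448/(-18110))*(22549 + 21))) = -29443*(-1/37986) + 40579/(((7417 + 20448*(-1/18110))*22570)) = 29443/37986 + 40579/(((7417 - 10224/9055)*22570)) = 29443/37986 + 40579/(((67150711/9055)*22570)) = 29443/37986 + 40579/(303118309454/1811) = 29443/37986 + 40579*(1811/303118309454) = 29443/37986 + 73488569/303118309454 = 2231875980509039/2878563025729911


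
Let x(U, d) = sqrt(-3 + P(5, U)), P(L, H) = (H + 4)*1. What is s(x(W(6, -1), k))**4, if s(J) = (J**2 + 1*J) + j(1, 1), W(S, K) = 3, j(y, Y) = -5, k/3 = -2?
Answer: 1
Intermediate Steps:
k = -6 (k = 3*(-2) = -6)
P(L, H) = 4 + H (P(L, H) = (4 + H)*1 = 4 + H)
x(U, d) = sqrt(1 + U) (x(U, d) = sqrt(-3 + (4 + U)) = sqrt(1 + U))
s(J) = -5 + J + J**2 (s(J) = (J**2 + 1*J) - 5 = (J**2 + J) - 5 = (J + J**2) - 5 = -5 + J + J**2)
s(x(W(6, -1), k))**4 = (-5 + sqrt(1 + 3) + (sqrt(1 + 3))**2)**4 = (-5 + sqrt(4) + (sqrt(4))**2)**4 = (-5 + 2 + 2**2)**4 = (-5 + 2 + 4)**4 = 1**4 = 1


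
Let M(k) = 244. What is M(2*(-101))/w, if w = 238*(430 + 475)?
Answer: 122/107695 ≈ 0.0011328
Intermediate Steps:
w = 215390 (w = 238*905 = 215390)
M(2*(-101))/w = 244/215390 = 244*(1/215390) = 122/107695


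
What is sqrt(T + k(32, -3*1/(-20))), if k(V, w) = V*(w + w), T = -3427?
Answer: I*sqrt(85435)/5 ≈ 58.459*I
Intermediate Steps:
k(V, w) = 2*V*w (k(V, w) = V*(2*w) = 2*V*w)
sqrt(T + k(32, -3*1/(-20))) = sqrt(-3427 + 2*32*(-3*1/(-20))) = sqrt(-3427 + 2*32*(-3*(-1/20))) = sqrt(-3427 + 2*32*(3/20)) = sqrt(-3427 + 48/5) = sqrt(-17087/5) = I*sqrt(85435)/5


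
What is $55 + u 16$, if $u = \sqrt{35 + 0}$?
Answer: $55 + 16 \sqrt{35} \approx 149.66$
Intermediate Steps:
$u = \sqrt{35} \approx 5.9161$
$55 + u 16 = 55 + \sqrt{35} \cdot 16 = 55 + 16 \sqrt{35}$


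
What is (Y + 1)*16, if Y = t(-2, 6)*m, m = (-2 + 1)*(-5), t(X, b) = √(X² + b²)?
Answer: 16 + 160*√10 ≈ 521.96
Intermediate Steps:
m = 5 (m = -1*(-5) = 5)
Y = 10*√10 (Y = √((-2)² + 6²)*5 = √(4 + 36)*5 = √40*5 = (2*√10)*5 = 10*√10 ≈ 31.623)
(Y + 1)*16 = (10*√10 + 1)*16 = (1 + 10*√10)*16 = 16 + 160*√10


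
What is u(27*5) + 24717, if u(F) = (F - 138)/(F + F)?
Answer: 2224529/90 ≈ 24717.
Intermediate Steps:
u(F) = (-138 + F)/(2*F) (u(F) = (-138 + F)/((2*F)) = (-138 + F)*(1/(2*F)) = (-138 + F)/(2*F))
u(27*5) + 24717 = (-138 + 27*5)/(2*((27*5))) + 24717 = (½)*(-138 + 135)/135 + 24717 = (½)*(1/135)*(-3) + 24717 = -1/90 + 24717 = 2224529/90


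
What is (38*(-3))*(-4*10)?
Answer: 4560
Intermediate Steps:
(38*(-3))*(-4*10) = -114*(-40) = 4560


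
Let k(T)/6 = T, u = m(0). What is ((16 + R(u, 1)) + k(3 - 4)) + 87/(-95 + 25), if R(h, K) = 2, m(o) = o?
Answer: 753/70 ≈ 10.757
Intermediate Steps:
u = 0
k(T) = 6*T
((16 + R(u, 1)) + k(3 - 4)) + 87/(-95 + 25) = ((16 + 2) + 6*(3 - 4)) + 87/(-95 + 25) = (18 + 6*(-1)) + 87/(-70) = (18 - 6) - 1/70*87 = 12 - 87/70 = 753/70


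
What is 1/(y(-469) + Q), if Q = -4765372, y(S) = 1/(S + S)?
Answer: -938/4469918937 ≈ -2.0985e-7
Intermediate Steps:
y(S) = 1/(2*S)
1/(y(-469) + Q) = 1/((1/2)/(-469) - 4765372) = 1/((1/2)*(-1/469) - 4765372) = 1/(-1/938 - 4765372) = 1/(-4469918937/938) = -938/4469918937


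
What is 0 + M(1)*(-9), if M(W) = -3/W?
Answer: 27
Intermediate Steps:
0 + M(1)*(-9) = 0 - 3/1*(-9) = 0 - 3*1*(-9) = 0 - 3*(-9) = 0 + 27 = 27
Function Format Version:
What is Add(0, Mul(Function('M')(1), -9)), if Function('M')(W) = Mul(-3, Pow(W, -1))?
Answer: 27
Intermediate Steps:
Add(0, Mul(Function('M')(1), -9)) = Add(0, Mul(Mul(-3, Pow(1, -1)), -9)) = Add(0, Mul(Mul(-3, 1), -9)) = Add(0, Mul(-3, -9)) = Add(0, 27) = 27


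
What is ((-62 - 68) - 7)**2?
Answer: 18769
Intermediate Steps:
((-62 - 68) - 7)**2 = (-130 - 7)**2 = (-137)**2 = 18769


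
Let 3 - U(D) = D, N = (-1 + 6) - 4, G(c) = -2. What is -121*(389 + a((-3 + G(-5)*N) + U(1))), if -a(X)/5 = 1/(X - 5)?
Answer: -377157/8 ≈ -47145.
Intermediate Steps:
N = 1 (N = 5 - 4 = 1)
U(D) = 3 - D
a(X) = -5/(-5 + X) (a(X) = -5/(X - 5) = -5/(-5 + X))
-121*(389 + a((-3 + G(-5)*N) + U(1))) = -121*(389 - 5/(-5 + ((-3 - 2*1) + (3 - 1*1)))) = -121*(389 - 5/(-5 + ((-3 - 2) + (3 - 1)))) = -121*(389 - 5/(-5 + (-5 + 2))) = -121*(389 - 5/(-5 - 3)) = -121*(389 - 5/(-8)) = -121*(389 - 5*(-⅛)) = -121*(389 + 5/8) = -121*3117/8 = -377157/8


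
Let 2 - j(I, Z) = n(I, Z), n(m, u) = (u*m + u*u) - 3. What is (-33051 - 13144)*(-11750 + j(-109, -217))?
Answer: 3810486965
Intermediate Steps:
n(m, u) = -3 + u² + m*u (n(m, u) = (m*u + u²) - 3 = (u² + m*u) - 3 = -3 + u² + m*u)
j(I, Z) = 5 - Z² - I*Z (j(I, Z) = 2 - (-3 + Z² + I*Z) = 2 + (3 - Z² - I*Z) = 5 - Z² - I*Z)
(-33051 - 13144)*(-11750 + j(-109, -217)) = (-33051 - 13144)*(-11750 + (5 - 1*(-217)² - 1*(-109)*(-217))) = -46195*(-11750 + (5 - 1*47089 - 23653)) = -46195*(-11750 + (5 - 47089 - 23653)) = -46195*(-11750 - 70737) = -46195*(-82487) = 3810486965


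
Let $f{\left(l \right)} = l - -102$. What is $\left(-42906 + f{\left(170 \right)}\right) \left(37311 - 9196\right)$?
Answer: $-1198654910$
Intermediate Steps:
$f{\left(l \right)} = 102 + l$ ($f{\left(l \right)} = l + 102 = 102 + l$)
$\left(-42906 + f{\left(170 \right)}\right) \left(37311 - 9196\right) = \left(-42906 + \left(102 + 170\right)\right) \left(37311 - 9196\right) = \left(-42906 + 272\right) 28115 = \left(-42634\right) 28115 = -1198654910$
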